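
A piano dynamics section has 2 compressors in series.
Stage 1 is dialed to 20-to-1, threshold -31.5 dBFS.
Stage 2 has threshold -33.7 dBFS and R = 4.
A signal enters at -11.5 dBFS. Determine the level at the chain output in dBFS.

Stage 1: -11.5 dBFS is 20 dB over -31.5 dBFS; at 20:1 that becomes 1 dB over, giving -30.5 dBFS.
Stage 2: 3.2 dB above -33.7 dBFS, reduced 4:1 to 0.8 dB above → -32.9 dBFS.

-32.9 dBFS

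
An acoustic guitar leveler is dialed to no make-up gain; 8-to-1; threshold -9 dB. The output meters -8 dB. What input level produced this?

The compressed level sits -8 − (-9) = 1 dB over threshold.
Before 8:1 compression the overshoot was 1 × 8 = 8 dB, so input = -9 + 8 = -1 dB.

-1 dB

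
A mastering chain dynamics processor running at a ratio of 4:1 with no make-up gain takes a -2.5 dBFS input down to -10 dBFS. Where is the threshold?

-12.5 dBFS

Let T be the threshold. Output overshoot = (input overshoot)/R, so -10 − T = (-2.5 − T)/4.
4·(-10 − T) = -2.5 − T → 3·T = -40 − (-2.5) = -37.5.
T = -37.5/3 = -12.5 dBFS.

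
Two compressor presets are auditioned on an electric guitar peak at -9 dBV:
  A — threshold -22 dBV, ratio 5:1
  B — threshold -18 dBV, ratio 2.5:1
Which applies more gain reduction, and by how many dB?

A: overshoot 13 dB → output overshoot 2.6 dB → GR 10.4 dB.
B: overshoot 9 dB → output overshoot 3.6 dB → GR 5.4 dB.
A reduces 5 dB more.

A, by 5 dB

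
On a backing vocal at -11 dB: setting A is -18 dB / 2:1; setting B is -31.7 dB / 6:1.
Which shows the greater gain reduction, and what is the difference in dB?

B, by 13.75 dB

A: 7 dB over, compressed to 3.5 dB over, so 3.5 dB of GR.
B: 20.7 dB over, compressed to 3.45 dB over, so 17.25 dB of GR.
Difference: 13.75 dB in favour of B.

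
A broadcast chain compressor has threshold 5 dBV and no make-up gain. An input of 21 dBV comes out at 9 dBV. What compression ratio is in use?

4:1

Input overshoot = 21 − 5 = 16 dB; output overshoot = 9 − 5 = 4 dB.
Ratio = 16 / 4 = 4.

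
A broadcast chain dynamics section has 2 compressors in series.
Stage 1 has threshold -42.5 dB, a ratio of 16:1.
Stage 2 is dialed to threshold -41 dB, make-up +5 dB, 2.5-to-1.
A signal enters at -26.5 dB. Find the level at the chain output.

Stage 1: 16 dB above -42.5 dB, reduced 16:1 to 1 dB above → -41.5 dB.
Stage 2: -41.5 dB is at or below the -41 dB threshold — no compression; make-up brings it to -36.5 dB.

-36.5 dB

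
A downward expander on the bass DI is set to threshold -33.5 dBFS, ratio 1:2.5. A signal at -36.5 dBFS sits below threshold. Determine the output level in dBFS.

Below threshold, a 1:2.5 expander applies gain = (2.5−1)×(T − x) of attenuation.
(2.5−1) × 3 = 4.5 dB, so output = -36.5 − 4.5 = -41 dBFS.

-41 dBFS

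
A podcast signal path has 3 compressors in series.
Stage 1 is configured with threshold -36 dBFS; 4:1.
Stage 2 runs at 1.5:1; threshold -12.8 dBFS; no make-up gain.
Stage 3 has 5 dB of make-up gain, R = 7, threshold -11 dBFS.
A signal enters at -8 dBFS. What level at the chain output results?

Stage 1: 28 dB above -36 dBFS, reduced 4:1 to 7 dB above → -29 dBFS.
Stage 2: -29 dBFS ≤ -12.8 dBFS, so stage 2 doesn't engage; output -29 dBFS.
Stage 3: -29 dBFS is at or below the -11 dBFS threshold — no compression; make-up brings it to -24 dBFS.

-24 dBFS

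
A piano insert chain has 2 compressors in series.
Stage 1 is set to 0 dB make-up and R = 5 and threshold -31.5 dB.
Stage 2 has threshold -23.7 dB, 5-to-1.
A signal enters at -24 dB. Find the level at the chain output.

Stage 1: overshoot 7.5 dB → 7.5/5 = 1.5 dB → -30 dB.
Stage 2: -30 dB is at or below the -23.7 dB threshold — no compression; output -30 dB.

-30 dB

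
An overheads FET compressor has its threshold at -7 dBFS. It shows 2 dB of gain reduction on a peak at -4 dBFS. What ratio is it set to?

3:1

Input overshoot = -4 − (-7) = 3 dB.
Output overshoot = 3 − 2 = 1 dB.
Ratio = input overshoot / output overshoot = 3 / 1 = 3.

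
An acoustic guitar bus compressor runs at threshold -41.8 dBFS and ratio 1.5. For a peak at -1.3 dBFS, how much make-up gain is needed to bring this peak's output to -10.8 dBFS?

4 dB

The peak compresses to -41.8 + 40.5/1.5 = -14.8 dBFS.
To reach -10.8 dBFS requires -10.8 − (-14.8) = 4 dB of make-up.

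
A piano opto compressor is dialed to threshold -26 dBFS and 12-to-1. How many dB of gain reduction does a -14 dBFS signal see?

-14 dBFS exceeds the threshold by 12 dB.
At 12:1, output sits 12/12 = 1 dB above threshold.
GR = overshoot in − overshoot out = 12 − 1 = 11 dB.

11 dB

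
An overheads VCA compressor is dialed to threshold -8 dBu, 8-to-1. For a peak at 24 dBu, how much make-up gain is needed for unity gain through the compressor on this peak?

28 dB

Overshoot 32 dB → 32/8 = 4 dB after compression, so the compressed level is -8 + 4 = -4 dBu.
Make-up = target − compressed = 24 − (-4) = 28 dB.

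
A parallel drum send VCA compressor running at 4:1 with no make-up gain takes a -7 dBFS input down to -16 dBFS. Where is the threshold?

-19 dBFS

Let T be the threshold. Output overshoot = (input overshoot)/R, so -16 − T = (-7 − T)/4.
4·(-16 − T) = -7 − T → 3·T = -64 − (-7) = -57.
T = -57/3 = -19 dBFS.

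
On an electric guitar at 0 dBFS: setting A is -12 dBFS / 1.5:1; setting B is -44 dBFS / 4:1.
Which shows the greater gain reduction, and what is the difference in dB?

A: 12 dB over, compressed to 8 dB over, so 4 dB of GR.
B: 44 dB over, compressed to 11 dB over, so 33 dB of GR.
B reduces 29 dB more.

B, by 29 dB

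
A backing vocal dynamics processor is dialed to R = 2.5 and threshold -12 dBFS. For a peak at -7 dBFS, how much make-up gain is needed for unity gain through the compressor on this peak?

3 dB

Without make-up, output = threshold + overshoot/2.5 = -12 + 2 = -10 dBFS.
Gap to target: 3 dB.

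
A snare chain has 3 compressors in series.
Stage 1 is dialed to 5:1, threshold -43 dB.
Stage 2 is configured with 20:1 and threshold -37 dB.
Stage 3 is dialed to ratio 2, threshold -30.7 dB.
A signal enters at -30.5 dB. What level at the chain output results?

-40.5 dB

Stage 1: 12.5 dB above -43 dB, reduced 5:1 to 2.5 dB above → -40.5 dB.
Stage 2: -40.5 dB ≤ -37 dB, so stage 2 doesn't engage; output -40.5 dB.
Stage 3: -40.5 dB ≤ -30.7 dB, so stage 3 doesn't engage; output -40.5 dB.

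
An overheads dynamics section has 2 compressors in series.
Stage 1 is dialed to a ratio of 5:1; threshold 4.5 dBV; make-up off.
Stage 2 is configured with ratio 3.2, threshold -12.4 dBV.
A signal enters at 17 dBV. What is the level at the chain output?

-6.3375 dBV

Stage 1: 17 dBV is 12.5 dB over 4.5 dBV; at 5:1 that becomes 2.5 dB over, giving 7 dBV.
Stage 2: 19.4 dB above -12.4 dBV, reduced 3.2:1 to 6.0625 dB above → -6.3375 dBV.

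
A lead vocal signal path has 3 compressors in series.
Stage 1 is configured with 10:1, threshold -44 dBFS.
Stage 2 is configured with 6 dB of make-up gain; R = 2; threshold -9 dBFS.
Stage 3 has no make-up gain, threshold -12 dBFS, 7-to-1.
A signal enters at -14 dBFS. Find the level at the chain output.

-35 dBFS

Stage 1: 30 dB above -44 dBFS, reduced 10:1 to 3 dB above → -41 dBFS.
Stage 2: -41 dBFS ≤ -9 dBFS, so stage 2 doesn't engage; make-up brings it to -35 dBFS.
Stage 3: -35 dBFS is at or below the -12 dBFS threshold — no compression; output -35 dBFS.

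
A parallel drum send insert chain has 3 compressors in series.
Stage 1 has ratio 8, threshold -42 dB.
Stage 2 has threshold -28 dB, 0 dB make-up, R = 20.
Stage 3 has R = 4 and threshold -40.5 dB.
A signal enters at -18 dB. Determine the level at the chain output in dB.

-40.125 dB

Stage 1: -18 dB is 24 dB over -42 dB; at 8:1 that becomes 3 dB over, giving -39 dB.
Stage 2: -39 dB is at or below the -28 dB threshold — no compression; output -39 dB.
Stage 3: 1.5 dB above -40.5 dB, reduced 4:1 to 0.375 dB above → -40.125 dB.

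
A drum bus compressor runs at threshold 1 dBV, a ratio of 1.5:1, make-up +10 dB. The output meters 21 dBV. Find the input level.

16 dBV

Remove make-up: 21 − 10 = 11 dBV.
That's 10 dB above the 1 dBV threshold.
Input overshoot = R × output overshoot = 15 dB → input = 1 + 15 = 16 dBV.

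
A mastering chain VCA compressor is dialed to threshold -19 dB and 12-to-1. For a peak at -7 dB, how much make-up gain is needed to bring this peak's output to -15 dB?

3 dB

Without make-up, output = threshold + overshoot/12 = -19 + 1 = -18 dB.
Gap to target: 3 dB.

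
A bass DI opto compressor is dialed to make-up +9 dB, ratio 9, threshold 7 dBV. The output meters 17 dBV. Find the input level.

16 dBV

Before make-up, the level was 17 − 9 = 8 dBV.
Post-compression overshoot = 8 − 7 = 1 dB.
Undo the ratio: input overshoot = 1 × 9 = 9 dB, giving input = 16 dBV.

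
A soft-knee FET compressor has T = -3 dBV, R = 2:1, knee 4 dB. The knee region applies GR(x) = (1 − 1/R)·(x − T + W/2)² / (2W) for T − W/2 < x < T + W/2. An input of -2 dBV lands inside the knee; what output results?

-2.5625 dBV

x − T + W/2 = -2 − (-3) + 2 = 3.
GR = (1 − 1/2) × 3² / 8 = 0.5 × 9 / 8 = 0.5625 dB.
Output = -2 − 0.5625 = -2.5625 dBV.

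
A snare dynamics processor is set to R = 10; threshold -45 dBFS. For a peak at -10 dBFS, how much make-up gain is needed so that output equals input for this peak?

Without make-up, output = threshold + overshoot/10 = -45 + 3.5 = -41.5 dBFS.
Gap to target: 31.5 dB.

31.5 dB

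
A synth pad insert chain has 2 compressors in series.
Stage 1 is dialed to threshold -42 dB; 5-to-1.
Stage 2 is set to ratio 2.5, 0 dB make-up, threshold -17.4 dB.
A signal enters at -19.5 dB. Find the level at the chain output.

-37.5 dB

Stage 1: -19.5 dB is 22.5 dB over -42 dB; at 5:1 that becomes 4.5 dB over, giving -37.5 dB.
Stage 2: -37.5 dB is at or below the -17.4 dB threshold — no compression; output -37.5 dB.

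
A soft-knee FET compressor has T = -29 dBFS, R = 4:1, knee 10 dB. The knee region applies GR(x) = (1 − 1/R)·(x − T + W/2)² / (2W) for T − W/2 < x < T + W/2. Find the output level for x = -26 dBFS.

-28.4 dBFS

x − T + W/2 = -26 − (-29) + 5 = 8.
GR = (1 − 1/4) × 8² / 20 = 0.75 × 64 / 20 = 2.4 dB.
Output = -26 − 2.4 = -28.4 dBFS.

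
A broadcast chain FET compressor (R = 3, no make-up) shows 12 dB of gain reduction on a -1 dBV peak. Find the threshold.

Gain reduction = -1 − (-13) = 12 dB; output overshoot = GR / (R − 1) = 12 / 2 = 6 dB.
Threshold = output − output overshoot = -13 − 6 = -19 dBV.

-19 dBV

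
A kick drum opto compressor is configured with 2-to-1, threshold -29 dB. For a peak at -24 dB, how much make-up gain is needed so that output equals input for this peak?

2.5 dB

The peak compresses to -29 + 5/2 = -26.5 dB.
To reach -24 dB requires -24 − (-26.5) = 2.5 dB of make-up.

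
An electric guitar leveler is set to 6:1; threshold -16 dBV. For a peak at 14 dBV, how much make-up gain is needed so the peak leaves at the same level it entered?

25 dB

Without make-up, output = threshold + overshoot/6 = -16 + 5 = -11 dBV.
Gap to target: 25 dB.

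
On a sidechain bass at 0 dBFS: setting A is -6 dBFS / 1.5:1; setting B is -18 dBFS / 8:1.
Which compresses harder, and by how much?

A: GR = 6 − 6/1.5 = 2 dB.
B: GR = 18 − 18/8 = 15.75 dB.
B reduces 13.75 dB more.

B, by 13.75 dB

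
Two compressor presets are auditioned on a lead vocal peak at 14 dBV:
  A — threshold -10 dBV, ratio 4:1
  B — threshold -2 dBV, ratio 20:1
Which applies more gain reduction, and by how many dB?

A: overshoot 24 dB → output overshoot 6 dB → GR 18 dB.
B: overshoot 16 dB → output overshoot 0.8 dB → GR 15.2 dB.
A applies 2.8 dB more gain reduction.

A, by 2.8 dB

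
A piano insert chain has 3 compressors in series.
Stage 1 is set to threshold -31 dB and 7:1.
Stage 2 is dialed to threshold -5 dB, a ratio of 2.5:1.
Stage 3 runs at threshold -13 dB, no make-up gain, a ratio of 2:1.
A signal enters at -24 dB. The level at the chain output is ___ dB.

-30 dB

Stage 1: 7 dB above -31 dB, reduced 7:1 to 1 dB above → -30 dB.
Stage 2: -30 dB ≤ -5 dB, so stage 2 doesn't engage; output -30 dB.
Stage 3: -30 dB is at or below the -13 dB threshold — no compression; output -30 dB.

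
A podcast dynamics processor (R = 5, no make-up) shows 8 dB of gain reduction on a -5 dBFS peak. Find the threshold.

Gain reduction = -5 − (-13) = 8 dB; output overshoot = GR / (R − 1) = 8 / 4 = 2 dB.
Threshold = output − output overshoot = -13 − 2 = -15 dBFS.

-15 dBFS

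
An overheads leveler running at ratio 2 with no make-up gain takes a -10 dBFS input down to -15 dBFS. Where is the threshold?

Let T be the threshold. Output overshoot = (input overshoot)/R, so -15 − T = (-10 − T)/2.
2·(-15 − T) = -10 − T → 1·T = -30 − (-10) = -20.
T = -20/1 = -20 dBFS.

-20 dBFS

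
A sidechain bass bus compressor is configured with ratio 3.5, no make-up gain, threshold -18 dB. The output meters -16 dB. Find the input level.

-11 dB

Post-compression overshoot = -16 − (-18) = 2 dB.
Before 3.5:1 compression the overshoot was 2 × 3.5 = 7 dB, so input = -18 + 7 = -11 dB.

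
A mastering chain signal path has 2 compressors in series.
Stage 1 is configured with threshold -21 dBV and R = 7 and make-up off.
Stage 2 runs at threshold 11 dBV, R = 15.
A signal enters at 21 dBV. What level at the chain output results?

-15 dBV

Stage 1: overshoot 42 dB → 42/7 = 6 dB → -15 dBV.
Stage 2: -15 dBV is at or below the 11 dBV threshold — no compression; output -15 dBV.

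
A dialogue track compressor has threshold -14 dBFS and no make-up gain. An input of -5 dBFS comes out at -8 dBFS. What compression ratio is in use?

Input overshoot = -5 − (-14) = 9 dB; output overshoot = -8 − (-14) = 6 dB.
Ratio = 9 / 6 = 1.5.

1.5:1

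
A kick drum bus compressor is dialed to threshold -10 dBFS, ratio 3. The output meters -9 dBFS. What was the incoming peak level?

-7 dBFS

That's 1 dB above the -10 dBFS threshold.
Input overshoot = R × output overshoot = 3 dB → input = -10 + 3 = -7 dBFS.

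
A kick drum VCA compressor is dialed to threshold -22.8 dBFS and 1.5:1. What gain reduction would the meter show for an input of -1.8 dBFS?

7 dB

-1.8 dBFS exceeds the threshold by 21 dB.
At 1.5:1, output sits 21/1.5 = 14 dB above threshold.
So the signal is attenuated by 21 − 14 = 7 dB.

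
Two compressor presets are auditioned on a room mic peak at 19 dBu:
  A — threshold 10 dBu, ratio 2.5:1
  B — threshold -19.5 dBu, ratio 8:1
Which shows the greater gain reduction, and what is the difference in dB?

B, by 28.2875 dB

A: GR = 9 − 9/2.5 = 5.4 dB.
B: GR = 38.5 − 38.5/8 = 33.6875 dB.
B applies 28.2875 dB more gain reduction.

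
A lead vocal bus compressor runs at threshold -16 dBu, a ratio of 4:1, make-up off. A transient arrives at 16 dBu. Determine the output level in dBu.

The input is 32 dB above the -16 dBu threshold.
The 32 dB excess becomes 8 dB after 4:1 reduction.
Output = -16 + 8 = -8 dBu.

-8 dBu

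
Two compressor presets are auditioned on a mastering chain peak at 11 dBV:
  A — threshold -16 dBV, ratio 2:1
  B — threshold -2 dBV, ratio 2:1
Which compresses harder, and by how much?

A, by 7 dB

A: overshoot 27 dB → output overshoot 13.5 dB → GR 13.5 dB.
B: overshoot 13 dB → output overshoot 6.5 dB → GR 6.5 dB.
A reduces 7 dB more.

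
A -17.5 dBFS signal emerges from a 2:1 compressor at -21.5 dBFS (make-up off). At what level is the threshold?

Input is 8 dB above T (since output overshoot × R = input overshoot: (-21.5 − T)·2 = -17.5 − T gives T = -25.5 dBFS).
Check: -25.5 + (-17.5 − (-25.5))/2 = -25.5 + 4 = -21.5 dBFS. ✓

-25.5 dBFS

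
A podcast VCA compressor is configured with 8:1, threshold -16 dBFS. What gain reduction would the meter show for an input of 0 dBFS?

14 dB

0 dBFS exceeds the threshold by 16 dB.
After 8:1 compression the overshoot becomes 16/8 = 2 dB.
Gain reduction = 16 − 2 = 14 dB.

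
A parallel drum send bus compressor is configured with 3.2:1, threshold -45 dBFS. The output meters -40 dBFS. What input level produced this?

The compressed level sits -40 − (-45) = 5 dB over threshold.
Input overshoot = R × output overshoot = 16 dB → input = -45 + 16 = -29 dBFS.

-29 dBFS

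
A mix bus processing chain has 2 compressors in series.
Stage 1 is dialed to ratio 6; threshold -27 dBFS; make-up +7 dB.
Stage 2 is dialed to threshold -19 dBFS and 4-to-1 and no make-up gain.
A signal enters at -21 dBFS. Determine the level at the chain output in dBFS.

Stage 1: -21 dBFS is 6 dB over -27 dBFS; at 6:1 that becomes 1 dB over, giving -26 dBFS; +7 dB make-up → -19 dBFS.
Stage 2: -19 dBFS ≤ -19 dBFS, so stage 2 doesn't engage; output -19 dBFS.

-19 dBFS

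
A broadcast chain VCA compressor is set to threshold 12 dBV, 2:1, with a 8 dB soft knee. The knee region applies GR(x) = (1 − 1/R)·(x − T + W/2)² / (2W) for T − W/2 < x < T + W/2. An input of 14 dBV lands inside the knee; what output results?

x − T + W/2 = 14 − 12 + 4 = 6.
GR = (1 − 1/2) × 6² / 16 = 0.5 × 36 / 16 = 1.125 dB.
Output = 14 − 1.125 = 12.875 dBV.

12.875 dBV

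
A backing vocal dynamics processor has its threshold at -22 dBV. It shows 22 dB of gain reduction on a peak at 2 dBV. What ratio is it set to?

12:1

Input overshoot = 2 − (-22) = 24 dB.
Output overshoot = 24 − 22 = 2 dB.
Ratio = input overshoot / output overshoot = 24 / 2 = 12.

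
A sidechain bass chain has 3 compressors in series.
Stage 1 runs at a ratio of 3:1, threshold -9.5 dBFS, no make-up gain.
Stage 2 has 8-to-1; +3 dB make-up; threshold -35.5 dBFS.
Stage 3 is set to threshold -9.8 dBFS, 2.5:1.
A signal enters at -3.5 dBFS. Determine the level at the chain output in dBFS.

Stage 1: -3.5 dBFS is 6 dB over -9.5 dBFS; at 3:1 that becomes 2 dB over, giving -7.5 dBFS.
Stage 2: 28 dB above -35.5 dBFS, reduced 8:1 to 3.5 dB above → -32 dBFS; +3 dB make-up → -29 dBFS.
Stage 3: below threshold (-29 ≤ -9.8); passes unchanged; output -29 dBFS.

-29 dBFS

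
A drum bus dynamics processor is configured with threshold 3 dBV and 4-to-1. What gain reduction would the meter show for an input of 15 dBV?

15 dBV exceeds the threshold by 12 dB.
After 4:1 compression the overshoot becomes 12/4 = 3 dB.
So the signal is attenuated by 12 − 3 = 9 dB.

9 dB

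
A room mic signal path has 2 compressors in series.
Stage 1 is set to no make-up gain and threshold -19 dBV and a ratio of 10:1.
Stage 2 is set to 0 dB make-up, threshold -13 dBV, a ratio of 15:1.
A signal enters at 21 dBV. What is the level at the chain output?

Stage 1: 40 dB above -19 dBV, reduced 10:1 to 4 dB above → -15 dBV.
Stage 2: -15 dBV ≤ -13 dBV, so stage 2 doesn't engage; output -15 dBV.

-15 dBV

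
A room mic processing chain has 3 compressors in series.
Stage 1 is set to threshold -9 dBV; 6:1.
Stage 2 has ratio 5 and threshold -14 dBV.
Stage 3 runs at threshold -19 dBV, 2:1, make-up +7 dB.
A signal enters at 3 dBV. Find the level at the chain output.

-8.8 dBV

Stage 1: 3 dBV is 12 dB over -9 dBV; at 6:1 that becomes 2 dB over, giving -7 dBV.
Stage 2: -7 dBV is 7 dB over -14 dBV; at 5:1 that becomes 1.4 dB over, giving -12.6 dBV.
Stage 3: 6.4 dB above -19 dBV, reduced 2:1 to 3.2 dB above → -15.8 dBV; +7 dB make-up → -8.8 dBV.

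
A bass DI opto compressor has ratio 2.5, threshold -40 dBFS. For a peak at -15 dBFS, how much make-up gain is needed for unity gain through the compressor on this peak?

15 dB

The peak compresses to -40 + 25/2.5 = -30 dBFS.
To reach -15 dBFS requires -15 − (-30) = 15 dB of make-up.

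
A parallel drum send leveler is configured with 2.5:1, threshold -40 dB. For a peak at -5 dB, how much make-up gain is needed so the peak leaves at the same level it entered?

Overshoot 35 dB → 35/2.5 = 14 dB after compression, so the compressed level is -40 + 14 = -26 dB.
Make-up = target − compressed = -5 − (-26) = 21 dB.

21 dB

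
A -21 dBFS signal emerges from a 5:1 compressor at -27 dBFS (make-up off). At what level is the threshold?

Gain reduction = -21 − (-27) = 6 dB; output overshoot = GR / (R − 1) = 6 / 4 = 1.5 dB.
Threshold = output − output overshoot = -27 − 1.5 = -28.5 dBFS.

-28.5 dBFS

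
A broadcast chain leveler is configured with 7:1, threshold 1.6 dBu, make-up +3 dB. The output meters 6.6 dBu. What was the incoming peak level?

Stripping the +3 dB make-up gives 3.6 dBu at the gain stage.
That's 2 dB above the 1.6 dBu threshold.
Input overshoot = R × output overshoot = 14 dB → input = 1.6 + 14 = 15.6 dBu.

15.6 dBu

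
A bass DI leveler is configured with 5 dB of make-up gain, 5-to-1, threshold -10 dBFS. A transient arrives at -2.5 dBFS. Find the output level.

-3.5 dBFS

Overshoot: -2.5 − (-10) = 7.5 dB.
5:1 compression reduces that to 7.5/5 = 1.5 dB over.
That puts the output at -8.5 dBFS; make-up adds 5 dB, giving -3.5 dBFS.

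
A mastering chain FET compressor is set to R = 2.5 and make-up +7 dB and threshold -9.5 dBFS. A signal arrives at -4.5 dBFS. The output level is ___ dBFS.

-0.5 dBFS

Overshoot: -4.5 − (-9.5) = 5 dB.
The 5 dB excess becomes 2 dB after 2.5:1 reduction.
So the level is -9.5 + 2 = -7.5 dBFS; make-up adds 7 dB, giving -0.5 dBFS.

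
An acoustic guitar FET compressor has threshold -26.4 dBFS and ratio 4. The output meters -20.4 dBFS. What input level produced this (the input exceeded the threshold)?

That's 6 dB above the -26.4 dBFS threshold.
Before 4:1 compression the overshoot was 6 × 4 = 24 dB, so input = -26.4 + 24 = -2.4 dBFS.

-2.4 dBFS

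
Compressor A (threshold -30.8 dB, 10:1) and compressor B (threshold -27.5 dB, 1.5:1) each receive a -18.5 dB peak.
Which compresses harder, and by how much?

A, by 8.07 dB

A: GR = 12.3 − 12.3/10 = 11.07 dB.
B: GR = 9 − 9/1.5 = 3 dB.
A applies 8.07 dB more gain reduction.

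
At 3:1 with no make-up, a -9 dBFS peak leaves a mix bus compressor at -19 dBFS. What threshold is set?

Input is 15 dB above T (since output overshoot × R = input overshoot: (-19 − T)·3 = -9 − T gives T = -24 dBFS).
Check: -24 + (-9 − (-24))/3 = -24 + 5 = -19 dBFS. ✓

-24 dBFS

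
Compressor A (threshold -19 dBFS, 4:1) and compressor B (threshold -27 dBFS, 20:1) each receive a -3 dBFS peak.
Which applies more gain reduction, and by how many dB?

A: GR = 16 − 16/4 = 12 dB.
B: GR = 24 − 24/20 = 22.8 dB.
B reduces 10.8 dB more.

B, by 10.8 dB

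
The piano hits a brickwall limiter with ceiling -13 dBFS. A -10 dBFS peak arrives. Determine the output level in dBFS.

-13 dBFS

The limiter clamps the peak to its -13 dBFS ceiling.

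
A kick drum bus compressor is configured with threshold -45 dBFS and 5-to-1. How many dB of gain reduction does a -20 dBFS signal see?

-20 dBFS exceeds the threshold by 25 dB.
At 5:1, output sits 25/5 = 5 dB above threshold.
Gain reduction = 25 − 5 = 20 dB.

20 dB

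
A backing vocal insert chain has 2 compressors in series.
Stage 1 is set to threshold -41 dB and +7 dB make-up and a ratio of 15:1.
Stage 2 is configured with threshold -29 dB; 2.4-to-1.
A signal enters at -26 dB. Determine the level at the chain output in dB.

-33 dB

Stage 1: overshoot 15 dB → 15/15 = 1 dB → -40 dB; +7 dB make-up → -33 dB.
Stage 2: -33 dB is at or below the -29 dB threshold — no compression; output -33 dB.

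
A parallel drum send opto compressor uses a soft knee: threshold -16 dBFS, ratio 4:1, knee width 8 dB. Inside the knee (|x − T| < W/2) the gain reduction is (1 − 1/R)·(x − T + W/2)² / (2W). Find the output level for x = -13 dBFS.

x − T + W/2 = -13 − (-16) + 4 = 7.
GR = (1 − 1/4) × 7² / 16 = 0.75 × 49 / 16 = 2.296875 dB.
Output = -13 − 2.296875 = -15.296875 dBFS.

-15.296875 dBFS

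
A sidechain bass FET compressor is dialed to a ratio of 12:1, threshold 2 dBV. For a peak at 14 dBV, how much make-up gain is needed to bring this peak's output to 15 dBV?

12 dB

The peak compresses to 2 + 12/12 = 3 dBV.
To reach 15 dBV requires 15 − 3 = 12 dB of make-up.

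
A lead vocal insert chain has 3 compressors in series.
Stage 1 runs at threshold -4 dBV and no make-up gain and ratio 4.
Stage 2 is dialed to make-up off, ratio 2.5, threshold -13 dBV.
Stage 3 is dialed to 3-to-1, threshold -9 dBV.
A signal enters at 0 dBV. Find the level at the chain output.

Stage 1: 0 dBV is 4 dB over -4 dBV; at 4:1 that becomes 1 dB over, giving -3 dBV.
Stage 2: 10 dB above -13 dBV, reduced 2.5:1 to 4 dB above → -9 dBV.
Stage 3: -9 dBV is at or below the -9 dBV threshold — no compression; output -9 dBV.

-9 dBV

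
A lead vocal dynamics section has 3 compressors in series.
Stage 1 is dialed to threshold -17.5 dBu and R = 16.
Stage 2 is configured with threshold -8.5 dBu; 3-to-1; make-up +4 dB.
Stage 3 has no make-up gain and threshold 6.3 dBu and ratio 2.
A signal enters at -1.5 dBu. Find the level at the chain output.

Stage 1: 16 dB above -17.5 dBu, reduced 16:1 to 1 dB above → -16.5 dBu.
Stage 2: below threshold (-16.5 ≤ -8.5); passes unchanged; make-up brings it to -12.5 dBu.
Stage 3: -12.5 dBu is at or below the 6.3 dBu threshold — no compression; output -12.5 dBu.

-12.5 dBu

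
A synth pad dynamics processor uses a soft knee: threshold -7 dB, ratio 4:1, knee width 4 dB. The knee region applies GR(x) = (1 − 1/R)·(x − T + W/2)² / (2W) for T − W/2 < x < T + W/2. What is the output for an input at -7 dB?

x − T + W/2 = -7 − (-7) + 2 = 2.
GR = (1 − 1/4) × 2² / 8 = 0.75 × 4 / 8 = 0.375 dB.
Output = -7 − 0.375 = -7.375 dB.

-7.375 dB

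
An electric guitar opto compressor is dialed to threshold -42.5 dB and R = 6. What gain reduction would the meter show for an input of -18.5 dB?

20 dB

Overshoot = -18.5 − (-42.5) = 24 dB.
At 6:1, output sits 24/6 = 4 dB above threshold.
Gain reduction = 24 − 4 = 20 dB.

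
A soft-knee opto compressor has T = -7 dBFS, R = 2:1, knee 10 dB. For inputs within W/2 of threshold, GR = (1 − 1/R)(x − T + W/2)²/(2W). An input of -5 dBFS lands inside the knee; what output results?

x − T + W/2 = -5 − (-7) + 5 = 7.
GR = (1 − 1/2) × 7² / 20 = 0.5 × 49 / 20 = 1.225 dB.
Output = -5 − 1.225 = -6.225 dBFS.

-6.225 dBFS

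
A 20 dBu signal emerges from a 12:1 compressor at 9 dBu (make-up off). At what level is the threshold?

8 dBu

Let T be the threshold. Output overshoot = (input overshoot)/R, so 9 − T = (20 − T)/12.
12·(9 − T) = 20 − T → 11·T = 108 − 20 = 88.
T = 88/11 = 8 dBu.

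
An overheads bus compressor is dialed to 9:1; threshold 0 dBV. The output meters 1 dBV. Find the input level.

The compressed level sits 1 − 0 = 1 dB over threshold.
Before 9:1 compression the overshoot was 1 × 9 = 9 dB, so input = 0 + 9 = 9 dBV.

9 dBV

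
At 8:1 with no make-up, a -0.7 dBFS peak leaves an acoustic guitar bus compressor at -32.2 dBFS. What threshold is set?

Let T be the threshold. Output overshoot = (input overshoot)/R, so -32.2 − T = (-0.7 − T)/8.
8·(-32.2 − T) = -0.7 − T → 7·T = -257.6 − (-0.7) = -256.9.
T = -256.9/7 = -36.7 dBFS.

-36.7 dBFS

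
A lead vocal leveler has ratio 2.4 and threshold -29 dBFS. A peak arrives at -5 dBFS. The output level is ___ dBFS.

-19 dBFS

-5 dBFS sits 24 dB over threshold.
At 2.4:1 the overshoot is divided by 2.4, leaving 10 dB above threshold.
That puts the output at -19 dBFS.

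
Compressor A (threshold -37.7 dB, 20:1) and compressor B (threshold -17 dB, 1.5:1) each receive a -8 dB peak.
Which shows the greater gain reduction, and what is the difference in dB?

A: GR = 29.7 − 29.7/20 = 28.215 dB.
B: GR = 9 − 9/1.5 = 3 dB.
A applies 25.215 dB more gain reduction.

A, by 25.215 dB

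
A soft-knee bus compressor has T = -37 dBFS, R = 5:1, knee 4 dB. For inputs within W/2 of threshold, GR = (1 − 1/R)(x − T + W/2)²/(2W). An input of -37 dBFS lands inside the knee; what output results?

x − T + W/2 = -37 − (-37) + 2 = 2.
GR = (1 − 1/5) × 2² / 8 = 0.8 × 4 / 8 = 0.4 dB.
Output = -37 − 0.4 = -37.4 dBFS.

-37.4 dBFS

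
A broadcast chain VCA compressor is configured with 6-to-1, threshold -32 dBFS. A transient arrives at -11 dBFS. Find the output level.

The input is 21 dB above the -32 dBFS threshold.
At 6:1 the overshoot is divided by 6, leaving 3.5 dB above threshold.
Output = -32 + 3.5 = -28.5 dBFS.

-28.5 dBFS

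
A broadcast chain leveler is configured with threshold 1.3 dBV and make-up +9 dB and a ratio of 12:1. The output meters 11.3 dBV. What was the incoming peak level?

Before make-up, the level was 11.3 − 9 = 2.3 dBV.
Post-compression overshoot = 2.3 − 1.3 = 1 dB.
Undo the ratio: input overshoot = 1 × 12 = 12 dB, giving input = 13.3 dBV.

13.3 dBV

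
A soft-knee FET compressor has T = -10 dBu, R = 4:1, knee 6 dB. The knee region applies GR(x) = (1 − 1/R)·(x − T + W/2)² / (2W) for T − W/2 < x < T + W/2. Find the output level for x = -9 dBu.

-10 dBu

x − T + W/2 = -9 − (-10) + 3 = 4.
GR = (1 − 1/4) × 4² / 12 = 0.75 × 16 / 12 = 1 dB.
Output = -9 − 1 = -10 dBu.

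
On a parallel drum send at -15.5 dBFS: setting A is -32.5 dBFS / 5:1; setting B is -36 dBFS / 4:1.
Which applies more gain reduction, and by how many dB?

A: 17 dB over, compressed to 3.4 dB over, so 13.6 dB of GR.
B: 20.5 dB over, compressed to 5.125 dB over, so 15.375 dB of GR.
B reduces 1.775 dB more.

B, by 1.775 dB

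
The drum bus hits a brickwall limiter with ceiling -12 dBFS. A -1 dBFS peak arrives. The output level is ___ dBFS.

At ∞:1, everything above -12 dBFS is held at the ceiling.

-12 dBFS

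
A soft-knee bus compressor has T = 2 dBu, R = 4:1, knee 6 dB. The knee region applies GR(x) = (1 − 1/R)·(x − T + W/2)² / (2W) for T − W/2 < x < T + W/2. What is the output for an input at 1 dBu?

0.75 dBu

x − T + W/2 = 1 − 2 + 3 = 2.
GR = (1 − 1/4) × 2² / 12 = 0.75 × 4 / 12 = 0.25 dB.
Output = 1 − 0.25 = 0.75 dBu.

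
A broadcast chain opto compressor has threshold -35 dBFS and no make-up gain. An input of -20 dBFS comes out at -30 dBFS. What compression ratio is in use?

3:1

Input overshoot = -20 − (-35) = 15 dB; output overshoot = -30 − (-35) = 5 dB.
Ratio = 15 / 5 = 3.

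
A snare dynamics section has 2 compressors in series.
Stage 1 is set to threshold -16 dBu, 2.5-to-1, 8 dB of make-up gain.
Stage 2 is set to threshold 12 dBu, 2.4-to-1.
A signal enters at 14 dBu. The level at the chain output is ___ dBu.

4 dBu

Stage 1: overshoot 30 dB → 30/2.5 = 12 dB → -4 dBu; +8 dB make-up → 4 dBu.
Stage 2: below threshold (4 ≤ 12); passes unchanged; output 4 dBu.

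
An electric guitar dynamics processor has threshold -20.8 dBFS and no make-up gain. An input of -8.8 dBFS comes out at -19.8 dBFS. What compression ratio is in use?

12:1

Input overshoot = -8.8 − (-20.8) = 12 dB; output overshoot = -19.8 − (-20.8) = 1 dB.
Ratio = 12 / 1 = 12.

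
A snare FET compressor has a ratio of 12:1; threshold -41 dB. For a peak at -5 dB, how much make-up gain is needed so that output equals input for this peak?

33 dB

Overshoot 36 dB → 36/12 = 3 dB after compression, so the compressed level is -41 + 3 = -38 dB.
Make-up = target − compressed = -5 − (-38) = 33 dB.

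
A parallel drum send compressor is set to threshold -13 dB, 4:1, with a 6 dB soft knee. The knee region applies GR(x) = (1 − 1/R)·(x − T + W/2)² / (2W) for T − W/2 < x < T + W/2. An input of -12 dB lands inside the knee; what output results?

-13 dB

x − T + W/2 = -12 − (-13) + 3 = 4.
GR = (1 − 1/4) × 4² / 12 = 0.75 × 16 / 12 = 1 dB.
Output = -12 − 1 = -13 dB.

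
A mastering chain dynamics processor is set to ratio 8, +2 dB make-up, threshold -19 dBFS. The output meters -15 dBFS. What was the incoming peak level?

-3 dBFS

Remove make-up: -15 − 2 = -17 dBFS.
The compressed level sits -17 − (-19) = 2 dB over threshold.
Undo the ratio: input overshoot = 2 × 8 = 16 dB, giving input = -3 dBFS.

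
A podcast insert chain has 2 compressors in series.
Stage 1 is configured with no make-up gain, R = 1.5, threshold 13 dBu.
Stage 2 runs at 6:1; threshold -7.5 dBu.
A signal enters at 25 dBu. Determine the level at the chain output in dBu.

Stage 1: 25 dBu is 12 dB over 13 dBu; at 1.5:1 that becomes 8 dB over, giving 21 dBu.
Stage 2: overshoot 28.5 dB → 28.5/6 = 4.75 dB → -2.75 dBu.

-2.75 dBu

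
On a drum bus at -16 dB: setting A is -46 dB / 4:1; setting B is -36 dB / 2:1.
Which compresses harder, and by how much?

A, by 12.5 dB

A: GR = 30 − 30/4 = 22.5 dB.
B: GR = 20 − 20/2 = 10 dB.
A reduces 12.5 dB more.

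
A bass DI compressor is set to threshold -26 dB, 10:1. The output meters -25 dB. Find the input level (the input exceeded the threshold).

The compressed level sits -25 − (-26) = 1 dB over threshold.
Input overshoot = R × output overshoot = 10 dB → input = -26 + 10 = -16 dB.

-16 dB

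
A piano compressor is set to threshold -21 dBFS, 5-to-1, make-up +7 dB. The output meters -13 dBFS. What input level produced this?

-16 dBFS

Remove make-up: -13 − 7 = -20 dBFS.
That's 1 dB above the -21 dBFS threshold.
Input overshoot = R × output overshoot = 5 dB → input = -21 + 5 = -16 dBFS.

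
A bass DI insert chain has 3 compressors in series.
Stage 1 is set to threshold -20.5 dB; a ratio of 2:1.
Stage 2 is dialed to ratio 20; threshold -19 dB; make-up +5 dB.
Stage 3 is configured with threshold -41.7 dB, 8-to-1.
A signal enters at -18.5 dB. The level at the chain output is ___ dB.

-38.3 dB

Stage 1: 2 dB above -20.5 dB, reduced 2:1 to 1 dB above → -19.5 dB.
Stage 2: -19.5 dB ≤ -19 dB, so stage 2 doesn't engage; make-up brings it to -14.5 dB.
Stage 3: overshoot 27.2 dB → 27.2/8 = 3.4 dB → -38.3 dB.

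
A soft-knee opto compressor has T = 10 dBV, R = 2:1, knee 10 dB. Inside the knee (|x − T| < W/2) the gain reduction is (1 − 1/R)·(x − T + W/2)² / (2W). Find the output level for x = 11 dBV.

x − T + W/2 = 11 − 10 + 5 = 6.
GR = (1 − 1/2) × 6² / 20 = 0.5 × 36 / 20 = 0.9 dB.
Output = 11 − 0.9 = 10.1 dBV.

10.1 dBV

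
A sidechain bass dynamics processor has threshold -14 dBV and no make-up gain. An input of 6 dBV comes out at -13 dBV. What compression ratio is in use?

Input overshoot = 6 − (-14) = 20 dB; output overshoot = -13 − (-14) = 1 dB.
Ratio = 20 / 1 = 20.

20:1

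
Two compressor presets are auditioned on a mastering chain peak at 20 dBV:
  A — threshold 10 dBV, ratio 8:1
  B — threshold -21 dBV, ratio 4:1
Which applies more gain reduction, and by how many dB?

B, by 22 dB

A: 10 dB over, compressed to 1.25 dB over, so 8.75 dB of GR.
B: 41 dB over, compressed to 10.25 dB over, so 30.75 dB of GR.
B applies 22 dB more gain reduction.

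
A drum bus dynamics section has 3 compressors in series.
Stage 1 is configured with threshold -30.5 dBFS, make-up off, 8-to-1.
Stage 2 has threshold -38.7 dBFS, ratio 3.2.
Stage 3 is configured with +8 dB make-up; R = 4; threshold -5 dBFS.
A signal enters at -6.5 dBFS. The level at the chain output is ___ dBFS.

Stage 1: 24 dB above -30.5 dBFS, reduced 8:1 to 3 dB above → -27.5 dBFS.
Stage 2: 11.2 dB above -38.7 dBFS, reduced 3.2:1 to 3.5 dB above → -35.2 dBFS.
Stage 3: below threshold (-35.2 ≤ -5); passes unchanged; make-up brings it to -27.2 dBFS.

-27.2 dBFS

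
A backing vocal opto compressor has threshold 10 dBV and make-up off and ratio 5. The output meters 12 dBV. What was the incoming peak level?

The compressed level sits 12 − 10 = 2 dB over threshold.
Before 5:1 compression the overshoot was 2 × 5 = 10 dB, so input = 10 + 10 = 20 dBV.

20 dBV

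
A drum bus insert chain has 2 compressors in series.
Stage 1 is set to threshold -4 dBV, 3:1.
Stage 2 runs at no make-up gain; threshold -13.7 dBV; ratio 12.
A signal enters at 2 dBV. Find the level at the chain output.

-12.725 dBV

Stage 1: 2 dBV is 6 dB over -4 dBV; at 3:1 that becomes 2 dB over, giving -2 dBV.
Stage 2: -2 dBV is 11.7 dB over -13.7 dBV; at 12:1 that becomes 0.975 dB over, giving -12.725 dBV.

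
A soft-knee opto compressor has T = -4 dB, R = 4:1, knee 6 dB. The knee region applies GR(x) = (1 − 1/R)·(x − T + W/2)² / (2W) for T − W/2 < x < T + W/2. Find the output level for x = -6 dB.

-6.0625 dB

x − T + W/2 = -6 − (-4) + 3 = 1.
GR = (1 − 1/4) × 1² / 12 = 0.75 × 1 / 12 = 0.0625 dB.
Output = -6 − 0.0625 = -6.0625 dB.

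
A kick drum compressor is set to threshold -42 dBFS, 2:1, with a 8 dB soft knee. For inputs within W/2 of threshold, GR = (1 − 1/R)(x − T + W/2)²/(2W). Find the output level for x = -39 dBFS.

-40.53125 dBFS

x − T + W/2 = -39 − (-42) + 4 = 7.
GR = (1 − 1/2) × 7² / 16 = 0.5 × 49 / 16 = 1.53125 dB.
Output = -39 − 1.53125 = -40.53125 dBFS.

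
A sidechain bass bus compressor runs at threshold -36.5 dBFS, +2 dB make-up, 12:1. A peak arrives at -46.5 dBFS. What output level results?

-44.5 dBFS

-46.5 dBFS is 10 dB below the -36.5 dBFS threshold, so no gain reduction is applied.
Make-up gain adds 2 dB: -46.5 + 2 = -44.5 dBFS.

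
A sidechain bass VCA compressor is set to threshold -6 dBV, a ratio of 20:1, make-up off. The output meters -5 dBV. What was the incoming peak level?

That's 1 dB above the -6 dBV threshold.
Undo the ratio: input overshoot = 1 × 20 = 20 dB, giving input = 14 dBV.

14 dBV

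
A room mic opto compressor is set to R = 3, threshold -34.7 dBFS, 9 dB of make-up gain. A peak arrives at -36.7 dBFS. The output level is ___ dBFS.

-27.7 dBFS

-36.7 dBFS is 2 dB below the -34.7 dBFS threshold, so no gain reduction is applied.
Make-up gain adds 9 dB: -36.7 + 9 = -27.7 dBFS.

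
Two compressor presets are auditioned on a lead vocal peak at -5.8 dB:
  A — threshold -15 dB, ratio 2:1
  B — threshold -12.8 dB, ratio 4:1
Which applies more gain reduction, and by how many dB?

B, by 0.65 dB

A: GR = 9.2 − 9.2/2 = 4.6 dB.
B: GR = 7 − 7/4 = 5.25 dB.
Difference: 0.65 dB in favour of B.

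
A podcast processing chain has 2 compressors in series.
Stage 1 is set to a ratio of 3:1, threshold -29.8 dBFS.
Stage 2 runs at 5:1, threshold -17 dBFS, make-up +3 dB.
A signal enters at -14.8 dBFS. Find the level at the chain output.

Stage 1: 15 dB above -29.8 dBFS, reduced 3:1 to 5 dB above → -24.8 dBFS.
Stage 2: -24.8 dBFS ≤ -17 dBFS, so stage 2 doesn't engage; make-up brings it to -21.8 dBFS.

-21.8 dBFS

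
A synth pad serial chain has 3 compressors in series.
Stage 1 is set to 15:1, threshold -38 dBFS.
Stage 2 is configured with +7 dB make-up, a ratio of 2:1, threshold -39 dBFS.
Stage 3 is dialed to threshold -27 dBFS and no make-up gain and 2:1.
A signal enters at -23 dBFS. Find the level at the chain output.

Stage 1: -23 dBFS is 15 dB over -38 dBFS; at 15:1 that becomes 1 dB over, giving -37 dBFS.
Stage 2: overshoot 2 dB → 2/2 = 1 dB → -38 dBFS; +7 dB make-up → -31 dBFS.
Stage 3: below threshold (-31 ≤ -27); passes unchanged; output -31 dBFS.

-31 dBFS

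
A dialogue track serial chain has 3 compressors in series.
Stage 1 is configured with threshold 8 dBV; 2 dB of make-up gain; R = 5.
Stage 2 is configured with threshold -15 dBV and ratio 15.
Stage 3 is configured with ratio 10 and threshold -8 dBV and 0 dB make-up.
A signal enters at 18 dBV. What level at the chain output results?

-13.2 dBV

Stage 1: 10 dB above 8 dBV, reduced 5:1 to 2 dB above → 10 dBV; +2 dB make-up → 12 dBV.
Stage 2: overshoot 27 dB → 27/15 = 1.8 dB → -13.2 dBV.
Stage 3: -13.2 dBV is at or below the -8 dBV threshold — no compression; output -13.2 dBV.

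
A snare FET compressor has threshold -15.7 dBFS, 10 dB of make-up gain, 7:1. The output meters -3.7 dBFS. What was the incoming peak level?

Before make-up, the level was -3.7 − 10 = -13.7 dBFS.
Post-compression overshoot = -13.7 − (-15.7) = 2 dB.
Undo the ratio: input overshoot = 2 × 7 = 14 dB, giving input = -1.7 dBFS.

-1.7 dBFS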